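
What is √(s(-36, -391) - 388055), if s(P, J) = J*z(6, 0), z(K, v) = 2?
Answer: I*√388837 ≈ 623.57*I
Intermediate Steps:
s(P, J) = 2*J (s(P, J) = J*2 = 2*J)
√(s(-36, -391) - 388055) = √(2*(-391) - 388055) = √(-782 - 388055) = √(-388837) = I*√388837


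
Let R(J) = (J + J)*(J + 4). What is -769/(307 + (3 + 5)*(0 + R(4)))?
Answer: -769/819 ≈ -0.93895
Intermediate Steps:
R(J) = 2*J*(4 + J) (R(J) = (2*J)*(4 + J) = 2*J*(4 + J))
-769/(307 + (3 + 5)*(0 + R(4))) = -769/(307 + (3 + 5)*(0 + 2*4*(4 + 4))) = -769/(307 + 8*(0 + 2*4*8)) = -769/(307 + 8*(0 + 64)) = -769/(307 + 8*64) = -769/(307 + 512) = -769/819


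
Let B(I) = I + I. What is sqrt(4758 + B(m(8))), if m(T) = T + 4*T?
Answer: sqrt(4838) ≈ 69.556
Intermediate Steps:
m(T) = 5*T
B(I) = 2*I
sqrt(4758 + B(m(8))) = sqrt(4758 + 2*(5*8)) = sqrt(4758 + 2*40) = sqrt(4758 + 80) = sqrt(4838)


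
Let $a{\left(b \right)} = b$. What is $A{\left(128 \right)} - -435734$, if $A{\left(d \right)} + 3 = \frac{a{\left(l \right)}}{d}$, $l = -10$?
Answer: $\frac{27886779}{64} \approx 4.3573 \cdot 10^{5}$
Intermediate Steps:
$A{\left(d \right)} = -3 - \frac{10}{d}$
$A{\left(128 \right)} - -435734 = \left(-3 - \frac{10}{128}\right) - -435734 = \left(-3 - \frac{5}{64}\right) + 435734 = - \frac{197}{64} + 435734 = \frac{27886779}{64}$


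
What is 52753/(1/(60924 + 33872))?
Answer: 5000773388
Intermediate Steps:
52753/(1/(60924 + 33872)) = 52753/(1/94796) = 52753*94796 = 5000773388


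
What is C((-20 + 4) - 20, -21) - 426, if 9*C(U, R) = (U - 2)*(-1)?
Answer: -3796/9 ≈ -421.78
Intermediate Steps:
C(U, R) = 2/9 - U/9 (C(U, R) = ((U - 2)*(-1))/9 = ((-2 + U)*(-1))/9 = (2 - U)/9 = 2/9 - U/9)
C((-20 + 4) - 20, -21) - 426 = (2/9 - ((-20 + 4) - 20)/9) - 426 = (2/9 - (-16 - 20)/9) - 426 = (2/9 - 1/9*(-36)) - 426 = (2/9 + 4) - 426 = 38/9 - 426 = -3796/9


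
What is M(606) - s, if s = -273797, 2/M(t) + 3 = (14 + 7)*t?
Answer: 3483519233/12723 ≈ 2.7380e+5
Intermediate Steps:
M(t) = 2/(-3 + 21*t) (M(t) = 2/(-3 + (14 + 7)*t) = 2/(-3 + 21*t))
M(606) - s = 2/(3*(-1 + 7*606)) - 1*(-273797) = 2/(3*(-1 + 4242)) + 273797 = (⅔)/4241 + 273797 = (⅔)*(1/4241) + 273797 = 2/12723 + 273797 = 3483519233/12723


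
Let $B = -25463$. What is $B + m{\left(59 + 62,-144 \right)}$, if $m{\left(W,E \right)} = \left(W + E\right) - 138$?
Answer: $-25624$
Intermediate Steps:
$m{\left(W,E \right)} = -138 + E + W$ ($m{\left(W,E \right)} = \left(E + W\right) - 138 = -138 + E + W$)
$B + m{\left(59 + 62,-144 \right)} = -25463 - 161 = -25624$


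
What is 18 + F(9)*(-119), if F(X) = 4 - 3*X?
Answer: 2755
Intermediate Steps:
18 + F(9)*(-119) = 18 + (4 - 3*9)*(-119) = 18 + (4 - 27)*(-119) = 18 - 23*(-119) = 18 + 2737 = 2755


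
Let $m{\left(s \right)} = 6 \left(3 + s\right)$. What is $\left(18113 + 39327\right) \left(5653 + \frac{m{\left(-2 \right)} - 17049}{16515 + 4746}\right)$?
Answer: $\frac{121099028800}{373} \approx 3.2466 \cdot 10^{8}$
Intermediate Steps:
$m{\left(s \right)} = 18 + 6 s$
$\left(18113 + 39327\right) \left(5653 + \frac{m{\left(-2 \right)} - 17049}{16515 + 4746}\right) = \left(18113 + 39327\right) \left(5653 + \frac{\left(18 + 6 \left(-2\right)\right) - 17049}{16515 + 4746}\right) = 57440 \left(5653 + \frac{\left(18 - 12\right) - 17049}{21261}\right) = 57440 \left(5653 + \left(6 - 17049\right) \frac{1}{21261}\right) = 57440 \left(5653 - \frac{299}{373}\right) = 57440 \cdot \frac{2108270}{373} = \frac{121099028800}{373}$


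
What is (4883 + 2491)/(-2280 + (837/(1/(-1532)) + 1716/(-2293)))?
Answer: -2818097/490917828 ≈ -0.0057405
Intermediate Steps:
(4883 + 2491)/(-2280 + (837/(1/(-1532)) + 1716/(-2293))) = 7374/(-2280 + (837/(-1/1532) + 1716*(-1/2293))) = 7374/(-2280 + (837*(-1532) - 1716/2293)) = 7374/(-2280 + (-1282284 - 1716/2293)) = 7374/(-2280 - 2940278928/2293) = 7374/(-2945506968/2293) = 7374*(-2293/2945506968) = -2818097/490917828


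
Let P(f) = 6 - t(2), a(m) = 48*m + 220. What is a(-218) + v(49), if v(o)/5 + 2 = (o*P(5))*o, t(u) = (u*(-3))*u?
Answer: 205836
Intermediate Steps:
t(u) = -3*u² (t(u) = (-3*u)*u = -3*u²)
a(m) = 220 + 48*m
P(f) = 18 (P(f) = 6 - (-3)*2² = 6 - (-3)*4 = 6 - 1*(-12) = 6 + 12 = 18)
v(o) = -10 + 90*o² (v(o) = -10 + 5*((o*18)*o) = -10 + 5*((18*o)*o) = -10 + 5*(18*o²) = -10 + 90*o²)
a(-218) + v(49) = (220 + 48*(-218)) + (-10 + 90*49²) = (220 - 10464) + (-10 + 90*2401) = -10244 + (-10 + 216090) = -10244 + 216080 = 205836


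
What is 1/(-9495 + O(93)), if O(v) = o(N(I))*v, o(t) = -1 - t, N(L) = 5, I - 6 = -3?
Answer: -1/10053 ≈ -9.9473e-5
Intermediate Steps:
I = 3 (I = 6 - 3 = 3)
O(v) = -6*v (O(v) = (-1 - 1*5)*v = (-1 - 5)*v = -6*v)
1/(-9495 + O(93)) = 1/(-9495 - 6*93) = 1/(-9495 - 558) = 1/(-10053) = -1/10053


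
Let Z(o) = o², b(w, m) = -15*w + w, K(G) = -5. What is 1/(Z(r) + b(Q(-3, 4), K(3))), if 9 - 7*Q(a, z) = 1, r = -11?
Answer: 1/105 ≈ 0.0095238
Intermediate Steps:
Q(a, z) = 8/7 (Q(a, z) = 9/7 - ⅐*1 = 9/7 - ⅐ = 8/7)
b(w, m) = -14*w
1/(Z(r) + b(Q(-3, 4), K(3))) = 1/((-11)² - 14*8/7) = 1/(121 - 16) = 1/105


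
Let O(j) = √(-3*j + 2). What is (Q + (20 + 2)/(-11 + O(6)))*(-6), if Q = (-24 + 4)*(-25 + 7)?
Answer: -294468/137 + 528*I/137 ≈ -2149.4 + 3.854*I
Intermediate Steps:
O(j) = √(2 - 3*j)
Q = 360 (Q = -20*(-18) = 360)
(Q + (20 + 2)/(-11 + O(6)))*(-6) = (360 + (20 + 2)/(-11 + √(2 - 3*6)))*(-6) = (360 + 22/(-11 + √(2 - 18)))*(-6) = (360 + 22/(-11 + √(-16)))*(-6) = (360 + 22/(-11 + 4*I))*(-6) = (360 + 22*((-11 - 4*I)/137))*(-6) = (360 + 22*(-11 - 4*I)/137)*(-6) = -2160 - 132*(-11 - 4*I)/137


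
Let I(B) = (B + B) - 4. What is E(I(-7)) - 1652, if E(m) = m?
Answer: -1670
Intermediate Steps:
I(B) = -4 + 2*B (I(B) = 2*B - 4 = -4 + 2*B)
E(I(-7)) - 1652 = (-4 + 2*(-7)) - 1652 = (-4 - 14) - 1652 = -18 - 1652 = -1670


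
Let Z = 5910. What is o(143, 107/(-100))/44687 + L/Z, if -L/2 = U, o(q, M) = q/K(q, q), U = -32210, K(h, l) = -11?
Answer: 287865971/26410017 ≈ 10.900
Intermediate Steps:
o(q, M) = -q/11 (o(q, M) = q/(-11) = q*(-1/11) = -q/11)
L = 64420 (L = -2*(-32210) = 64420)
o(143, 107/(-100))/44687 + L/Z = -1/11*143/44687 + 64420/5910 = -13*1/44687 + 64420*(1/5910) = -13/44687 + 6442/591 = 287865971/26410017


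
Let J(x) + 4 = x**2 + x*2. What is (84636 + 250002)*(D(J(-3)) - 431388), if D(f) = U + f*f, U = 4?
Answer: -144357144354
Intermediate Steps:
J(x) = -4 + x**2 + 2*x (J(x) = -4 + (x**2 + x*2) = -4 + (x**2 + 2*x) = -4 + x**2 + 2*x)
D(f) = 4 + f**2 (D(f) = 4 + f*f = 4 + f**2)
(84636 + 250002)*(D(J(-3)) - 431388) = (84636 + 250002)*((4 + (-4 + (-3)**2 + 2*(-3))**2) - 431388) = 334638*((4 + (-4 + 9 - 6)**2) - 431388) = 334638*((4 + (-1)**2) - 431388) = 334638*((4 + 1) - 431388) = 334638*(5 - 431388) = 334638*(-431383) = -144357144354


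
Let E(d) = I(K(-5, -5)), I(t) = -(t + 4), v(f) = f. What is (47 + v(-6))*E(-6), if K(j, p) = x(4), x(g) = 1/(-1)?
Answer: -123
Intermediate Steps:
x(g) = -1
K(j, p) = -1
I(t) = -4 - t (I(t) = -(4 + t) = -4 - t)
E(d) = -3 (E(d) = -4 - 1*(-1) = -4 + 1 = -3)
(47 + v(-6))*E(-6) = (47 - 6)*(-3) = 41*(-3) = -123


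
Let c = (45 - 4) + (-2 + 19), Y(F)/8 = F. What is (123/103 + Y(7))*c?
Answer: 341678/103 ≈ 3317.3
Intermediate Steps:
Y(F) = 8*F
c = 58 (c = 41 + 17 = 58)
(123/103 + Y(7))*c = (123/103 + 8*7)*58 = (123*(1/103) + 56)*58 = (123/103 + 56)*58 = (5891/103)*58 = 341678/103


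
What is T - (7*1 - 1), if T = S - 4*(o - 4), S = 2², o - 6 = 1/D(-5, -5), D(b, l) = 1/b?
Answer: 10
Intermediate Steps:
o = 1 (o = 6 + 1/(1/(-5)) = 6 + 1/(-⅕) = 6 - 5 = 1)
S = 4
T = 16 (T = 4 - 4*(1 - 4) = 4 - 4*(-3) = 4 + 12 = 16)
T - (7*1 - 1) = 16 - (7*1 - 1) = 16 - (7 - 1) = 16 - 1*6 = 16 - 6 = 10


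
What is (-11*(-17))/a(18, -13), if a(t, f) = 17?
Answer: 11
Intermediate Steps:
(-11*(-17))/a(18, -13) = -11*(-17)/17 = 187*(1/17) = 11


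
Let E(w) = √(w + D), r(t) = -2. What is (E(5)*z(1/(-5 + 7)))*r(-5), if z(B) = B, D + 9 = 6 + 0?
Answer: -√2 ≈ -1.4142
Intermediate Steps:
D = -3 (D = -9 + (6 + 0) = -9 + 6 = -3)
E(w) = √(-3 + w) (E(w) = √(w - 3) = √(-3 + w))
(E(5)*z(1/(-5 + 7)))*r(-5) = (√(-3 + 5)/(-5 + 7))*(-2) = (√2/2)*(-2) = -√2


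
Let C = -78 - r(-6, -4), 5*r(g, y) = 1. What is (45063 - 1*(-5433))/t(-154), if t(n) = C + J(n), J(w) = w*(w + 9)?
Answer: 252480/111259 ≈ 2.2693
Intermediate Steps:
r(g, y) = 1/5 (r(g, y) = (1/5)*1 = 1/5)
J(w) = w*(9 + w)
C = -391/5 (C = -78 - 1*1/5 = -78 - 1/5 = -391/5 ≈ -78.200)
t(n) = -391/5 + n*(9 + n)
(45063 - 1*(-5433))/t(-154) = (45063 - 1*(-5433))/(-391/5 - 154*(9 - 154)) = (45063 + 5433)/(-391/5 - 154*(-145)) = 50496/(-391/5 + 22330) = 50496/(111259/5) = 50496*(5/111259) = 252480/111259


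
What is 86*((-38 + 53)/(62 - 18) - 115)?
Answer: -216935/22 ≈ -9860.7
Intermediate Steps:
86*((-38 + 53)/(62 - 18) - 115) = 86*(15/44 - 115) = 86*(-5045/44) = -216935/22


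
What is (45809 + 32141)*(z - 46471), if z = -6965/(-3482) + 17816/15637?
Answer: -98610009907858075/27224017 ≈ -3.6222e+9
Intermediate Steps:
z = 170947017/54448034 (z = -6965*(-1/3482) + 17816*(1/15637) = 6965/3482 + 17816/15637 = 170947017/54448034 ≈ 3.1396)
(45809 + 32141)*(z - 46471) = (45809 + 32141)*(170947017/54448034 - 46471) = 77950*(-2530083640997/54448034) = -98610009907858075/27224017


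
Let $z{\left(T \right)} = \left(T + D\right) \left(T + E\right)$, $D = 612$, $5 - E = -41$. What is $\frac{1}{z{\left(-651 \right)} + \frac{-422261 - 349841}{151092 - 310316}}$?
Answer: $\frac{79612}{1878831191} \approx 4.2373 \cdot 10^{-5}$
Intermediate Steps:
$E = 46$ ($E = 5 - -41 = 5 + 41 = 46$)
$z{\left(T \right)} = \left(46 + T\right) \left(612 + T\right)$ ($z{\left(T \right)} = \left(T + 612\right) \left(T + 46\right) = \left(612 + T\right) \left(46 + T\right) = \left(46 + T\right) \left(612 + T\right)$)
$\frac{1}{z{\left(-651 \right)} + \frac{-422261 - 349841}{151092 - 310316}} = \frac{1}{\left(28152 + \left(-651\right)^{2} + 658 \left(-651\right)\right) + \frac{-422261 - 349841}{151092 - 310316}} = \frac{1}{\left(28152 + 423801 - 428358\right) - \frac{772102}{-159224}} = \frac{1}{23595 - - \frac{386051}{79612}} = \frac{1}{23595 + \frac{386051}{79612}} = \frac{1}{\frac{1878831191}{79612}} = \frac{79612}{1878831191}$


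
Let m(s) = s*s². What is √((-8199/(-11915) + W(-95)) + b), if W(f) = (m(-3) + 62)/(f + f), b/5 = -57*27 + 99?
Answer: I*√1475901542235110/452770 ≈ 84.85*I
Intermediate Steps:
m(s) = s³
b = -7200 (b = 5*(-57*27 + 99) = 5*(-1539 + 99) = 5*(-1440) = -7200)
W(f) = 35/(2*f) (W(f) = ((-3)³ + 62)/(f + f) = (-27 + 62)/((2*f)) = 35*(1/(2*f)) = 35/(2*f))
√((-8199/(-11915) + W(-95)) + b) = √((-8199/(-11915) + (35/2)/(-95)) - 7200) = √((-8199*(-1/11915) + (35/2)*(-1/95)) - 7200) = √((8199/11915 - 7/38) - 7200) = √(228157/452770 - 7200) = √(-3259715843/452770) = I*√1475901542235110/452770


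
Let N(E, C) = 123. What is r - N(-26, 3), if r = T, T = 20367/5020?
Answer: -597093/5020 ≈ -118.94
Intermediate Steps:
T = 20367/5020 (T = 20367*(1/5020) = 20367/5020 ≈ 4.0572)
r = 20367/5020 ≈ 4.0572
r - N(-26, 3) = 20367/5020 - 1*123 = 20367/5020 - 123 = -597093/5020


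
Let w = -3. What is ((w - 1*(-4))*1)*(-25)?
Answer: -25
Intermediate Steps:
((w - 1*(-4))*1)*(-25) = ((-3 - 1*(-4))*1)*(-25) = ((-3 + 4)*1)*(-25) = (1*1)*(-25) = 1*(-25) = -25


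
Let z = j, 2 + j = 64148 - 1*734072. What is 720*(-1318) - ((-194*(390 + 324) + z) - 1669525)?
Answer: 1529007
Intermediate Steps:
j = -669926 (j = -2 + (64148 - 1*734072) = -2 + (64148 - 734072) = -2 - 669924 = -669926)
z = -669926
720*(-1318) - ((-194*(390 + 324) + z) - 1669525) = 720*(-1318) - ((-194*(390 + 324) - 669926) - 1669525) = -948960 - ((-194*714 - 669926) - 1669525) = -948960 - ((-138516 - 669926) - 1669525) = -948960 - (-808442 - 1669525) = -948960 - 1*(-2477967) = -948960 + 2477967 = 1529007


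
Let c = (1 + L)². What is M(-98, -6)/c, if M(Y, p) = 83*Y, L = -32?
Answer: -8134/961 ≈ -8.4641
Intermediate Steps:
c = 961 (c = (1 - 32)² = (-31)² = 961)
M(-98, -6)/c = (83*(-98))/961 = -8134*1/961 = -8134/961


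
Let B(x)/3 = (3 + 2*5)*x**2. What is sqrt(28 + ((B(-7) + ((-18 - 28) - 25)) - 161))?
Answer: sqrt(1707) ≈ 41.316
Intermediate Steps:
B(x) = 39*x**2 (B(x) = 3*((3 + 2*5)*x**2) = 3*((3 + 10)*x**2) = 3*(13*x**2) = 39*x**2)
sqrt(28 + ((B(-7) + ((-18 - 28) - 25)) - 161)) = sqrt(28 + ((39*(-7)**2 + ((-18 - 28) - 25)) - 161)) = sqrt(28 + ((39*49 + (-46 - 25)) - 161)) = sqrt(28 + ((1911 - 71) - 161)) = sqrt(28 + (1840 - 161)) = sqrt(28 + 1679) = sqrt(1707)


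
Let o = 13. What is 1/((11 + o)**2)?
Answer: 1/576 ≈ 0.0017361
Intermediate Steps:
1/((11 + o)**2) = 1/((11 + 13)**2) = 1/(24**2) = 1/576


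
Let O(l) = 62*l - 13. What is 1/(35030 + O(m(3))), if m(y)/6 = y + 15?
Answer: 1/41713 ≈ 2.3973e-5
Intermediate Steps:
m(y) = 90 + 6*y (m(y) = 6*(y + 15) = 6*(15 + y) = 90 + 6*y)
O(l) = -13 + 62*l
1/(35030 + O(m(3))) = 1/(35030 + (-13 + 62*(90 + 6*3))) = 1/(35030 + (-13 + 62*(90 + 18))) = 1/(35030 + (-13 + 62*108)) = 1/(35030 + (-13 + 6696)) = 1/(35030 + 6683) = 1/41713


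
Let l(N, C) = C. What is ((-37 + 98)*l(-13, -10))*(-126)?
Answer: 76860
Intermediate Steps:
((-37 + 98)*l(-13, -10))*(-126) = ((-37 + 98)*(-10))*(-126) = (61*(-10))*(-126) = -610*(-126) = 76860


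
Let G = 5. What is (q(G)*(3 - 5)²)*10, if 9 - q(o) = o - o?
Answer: 360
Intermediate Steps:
q(o) = 9 (q(o) = 9 - (o - o) = 9 - 1*0 = 9 + 0 = 9)
(q(G)*(3 - 5)²)*10 = (9*(3 - 5)²)*10 = (9*(-2)²)*10 = (9*4)*10 = 36*10 = 360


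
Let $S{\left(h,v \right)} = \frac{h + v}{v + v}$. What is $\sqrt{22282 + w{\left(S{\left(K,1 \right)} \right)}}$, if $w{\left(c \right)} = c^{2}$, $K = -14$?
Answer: $\frac{\sqrt{89297}}{2} \approx 149.41$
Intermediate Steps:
$S{\left(h,v \right)} = \frac{h + v}{2 v}$
$\sqrt{22282 + w{\left(S{\left(K,1 \right)} \right)}} = \sqrt{22282 + \left(\frac{-14 + 1}{2 \cdot 1}\right)^{2}} = \sqrt{22282 + \left(\frac{1}{2} \cdot 1 \left(-13\right)\right)^{2}} = \sqrt{22282 + \left(- \frac{13}{2}\right)^{2}} = \sqrt{22282 + \frac{169}{4}} = \sqrt{\frac{89297}{4}} = \frac{\sqrt{89297}}{2}$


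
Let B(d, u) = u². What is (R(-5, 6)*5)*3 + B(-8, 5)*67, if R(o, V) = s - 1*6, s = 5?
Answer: 1660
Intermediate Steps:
R(o, V) = -1 (R(o, V) = 5 - 1*6 = 5 - 6 = -1)
(R(-5, 6)*5)*3 + B(-8, 5)*67 = -1*5*3 + 5²*67 = -5*3 + 25*67 = -15 + 1675 = 1660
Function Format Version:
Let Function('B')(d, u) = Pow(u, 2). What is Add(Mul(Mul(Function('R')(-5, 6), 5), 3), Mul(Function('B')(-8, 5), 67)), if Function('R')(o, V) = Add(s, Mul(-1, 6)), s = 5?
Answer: 1660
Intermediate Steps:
Function('R')(o, V) = -1 (Function('R')(o, V) = Add(5, Mul(-1, 6)) = Add(5, -6) = -1)
Add(Mul(Mul(Function('R')(-5, 6), 5), 3), Mul(Function('B')(-8, 5), 67)) = Add(Mul(Mul(-1, 5), 3), Mul(Pow(5, 2), 67)) = Add(Mul(-5, 3), Mul(25, 67)) = Add(-15, 1675) = 1660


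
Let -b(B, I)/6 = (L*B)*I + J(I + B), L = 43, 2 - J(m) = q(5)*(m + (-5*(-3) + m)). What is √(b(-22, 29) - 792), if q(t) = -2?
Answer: 2*√40863 ≈ 404.29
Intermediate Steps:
J(m) = 32 + 4*m (J(m) = 2 - (-2)*(m + (-5*(-3) + m)) = 2 - (-2)*(m + (15 + m)) = 2 - (-2)*(15 + 2*m) = 2 - (-30 - 4*m) = 2 + (30 + 4*m) = 32 + 4*m)
b(B, I) = -192 - 24*B - 24*I - 258*B*I (b(B, I) = -6*((43*B)*I + (32 + 4*(I + B))) = -6*(43*B*I + (32 + 4*(B + I))) = -6*(43*B*I + (32 + (4*B + 4*I))) = -6*(43*B*I + (32 + 4*B + 4*I)) = -6*(32 + 4*B + 4*I + 43*B*I) = -192 - 24*B - 24*I - 258*B*I)
√(b(-22, 29) - 792) = √((-192 - 24*(-22) - 24*29 - 258*(-22)*29) - 792) = √((-192 + 528 - 696 + 164604) - 792) = √(164244 - 792) = √163452 = 2*√40863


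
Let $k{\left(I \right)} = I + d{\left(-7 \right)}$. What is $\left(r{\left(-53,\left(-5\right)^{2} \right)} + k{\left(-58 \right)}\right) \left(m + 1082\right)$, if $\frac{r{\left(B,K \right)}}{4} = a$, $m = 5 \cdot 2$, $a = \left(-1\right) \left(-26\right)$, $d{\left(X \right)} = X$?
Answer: $42588$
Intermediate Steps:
$a = 26$
$m = 10$
$k{\left(I \right)} = -7 + I$ ($k{\left(I \right)} = I - 7 = -7 + I$)
$r{\left(B,K \right)} = 104$ ($r{\left(B,K \right)} = 4 \cdot 26 = 104$)
$\left(r{\left(-53,\left(-5\right)^{2} \right)} + k{\left(-58 \right)}\right) \left(m + 1082\right) = \left(104 - 65\right) \left(10 + 1082\right) = \left(104 - 65\right) 1092 = 39 \cdot 1092 = 42588$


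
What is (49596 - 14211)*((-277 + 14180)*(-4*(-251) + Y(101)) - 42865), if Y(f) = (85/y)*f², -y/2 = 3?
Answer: -141204883680035/2 ≈ -7.0602e+13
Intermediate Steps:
y = -6 (y = -2*3 = -6)
Y(f) = -85*f²/6 (Y(f) = (85/(-6))*f² = (85*(-⅙))*f² = -85*f²/6)
(49596 - 14211)*((-277 + 14180)*(-4*(-251) + Y(101)) - 42865) = (49596 - 14211)*((-277 + 14180)*(-4*(-251) - 85/6*101²) - 42865) = 35385*(13903*(1004 - 85/6*10201) - 42865) = 35385*(13903*(1004 - 867085/6) - 42865) = 35385*(13903*(-861061/6) - 42865) = 35385*(-11971331083/6 - 42865) = 35385*(-11971588273/6) = -141204883680035/2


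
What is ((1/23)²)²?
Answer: 1/279841 ≈ 3.5735e-6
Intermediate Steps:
((1/23)²)² = (1/529)² = 1/279841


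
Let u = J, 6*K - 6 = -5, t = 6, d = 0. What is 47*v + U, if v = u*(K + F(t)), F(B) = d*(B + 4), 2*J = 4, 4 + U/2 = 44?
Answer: 287/3 ≈ 95.667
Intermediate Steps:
U = 80 (U = -8 + 2*44 = -8 + 88 = 80)
J = 2 (J = (½)*4 = 2)
K = ⅙ (K = 1 + (⅙)*(-5) = 1 - ⅚ = ⅙ ≈ 0.16667)
F(B) = 0 (F(B) = 0*(B + 4) = 0*(4 + B) = 0)
u = 2
v = ⅓ (v = 2*(⅙ + 0) = 2*(⅙) = ⅓ ≈ 0.33333)
47*v + U = 47*(⅓) + 80 = 47/3 + 80 = 287/3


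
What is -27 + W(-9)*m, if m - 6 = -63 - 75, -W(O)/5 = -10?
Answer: -6627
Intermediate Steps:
W(O) = 50 (W(O) = -5*(-10) = 50)
m = -132 (m = 6 + (-63 - 75) = 6 - 138 = -132)
-27 + W(-9)*m = -27 + 50*(-132) = -27 - 6600 = -6627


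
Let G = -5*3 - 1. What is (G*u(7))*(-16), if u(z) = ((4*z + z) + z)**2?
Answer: 451584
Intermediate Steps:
G = -16 (G = -15 - 1 = -16)
u(z) = 36*z**2 (u(z) = (5*z + z)**2 = (6*z)**2 = 36*z**2)
(G*u(7))*(-16) = -576*7**2*(-16) = -576*49*(-16) = -16*1764*(-16) = -28224*(-16) = 451584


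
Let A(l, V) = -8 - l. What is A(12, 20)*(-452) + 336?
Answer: 9376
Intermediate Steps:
A(12, 20)*(-452) + 336 = (-8 - 1*12)*(-452) + 336 = (-8 - 12)*(-452) + 336 = -20*(-452) + 336 = 9040 + 336 = 9376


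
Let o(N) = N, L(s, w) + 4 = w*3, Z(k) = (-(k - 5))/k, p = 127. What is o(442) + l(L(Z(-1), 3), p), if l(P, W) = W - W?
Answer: 442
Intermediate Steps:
Z(k) = (5 - k)/k (Z(k) = (-(-5 + k))/k = (5 - k)/k)
L(s, w) = -4 + 3*w (L(s, w) = -4 + w*3 = -4 + 3*w)
l(P, W) = 0
o(442) + l(L(Z(-1), 3), p) = 442 + 0 = 442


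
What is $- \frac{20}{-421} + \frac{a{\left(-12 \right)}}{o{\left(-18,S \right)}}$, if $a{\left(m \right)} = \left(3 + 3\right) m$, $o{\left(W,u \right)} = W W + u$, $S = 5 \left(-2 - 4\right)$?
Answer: $- \frac{4072}{20629} \approx -0.19739$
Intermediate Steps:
$S = -30$ ($S = 5 \left(-6\right) = -30$)
$o{\left(W,u \right)} = u + W^{2}$ ($o{\left(W,u \right)} = W^{2} + u = u + W^{2}$)
$a{\left(m \right)} = 6 m$
$- \frac{20}{-421} + \frac{a{\left(-12 \right)}}{o{\left(-18,S \right)}} = - \frac{20}{-421} + \frac{6 \left(-12\right)}{-30 + \left(-18\right)^{2}} = \left(-20\right) \left(- \frac{1}{421}\right) - \frac{72}{-30 + 324} = \frac{20}{421} - \frac{72}{294} = \frac{20}{421} - \frac{12}{49} = - \frac{4072}{20629}$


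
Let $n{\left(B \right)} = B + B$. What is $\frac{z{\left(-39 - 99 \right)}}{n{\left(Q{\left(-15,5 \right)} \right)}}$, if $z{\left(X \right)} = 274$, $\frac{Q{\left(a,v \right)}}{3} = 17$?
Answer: $\frac{137}{51} \approx 2.6863$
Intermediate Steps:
$Q{\left(a,v \right)} = 51$ ($Q{\left(a,v \right)} = 3 \cdot 17 = 51$)
$n{\left(B \right)} = 2 B$
$\frac{z{\left(-39 - 99 \right)}}{n{\left(Q{\left(-15,5 \right)} \right)}} = \frac{274}{2 \cdot 51} = \frac{274}{102} = 274 \cdot \frac{1}{102} = \frac{137}{51}$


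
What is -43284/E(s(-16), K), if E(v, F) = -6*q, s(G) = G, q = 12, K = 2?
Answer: 3607/6 ≈ 601.17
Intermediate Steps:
E(v, F) = -72 (E(v, F) = -6*12 = -72)
-43284/E(s(-16), K) = -43284/(-72) = -43284*(-1/72) = 3607/6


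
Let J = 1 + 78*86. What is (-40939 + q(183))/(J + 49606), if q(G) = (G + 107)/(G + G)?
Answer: -7491692/10305645 ≈ -0.72695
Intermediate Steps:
J = 6709 (J = 1 + 6708 = 6709)
q(G) = (107 + G)/(2*G) (q(G) = (107 + G)/((2*G)) = (107 + G)*(1/(2*G)) = (107 + G)/(2*G))
(-40939 + q(183))/(J + 49606) = (-40939 + (½)*(107 + 183)/183)/(6709 + 49606) = (-40939 + (½)*(1/183)*290)/56315 = (-40939 + 145/183)*(1/56315) = -7491692/183*1/56315 = -7491692/10305645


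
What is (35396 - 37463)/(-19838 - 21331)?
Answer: 689/13723 ≈ 0.050208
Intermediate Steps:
(35396 - 37463)/(-19838 - 21331) = -2067/(-41169) = -2067*(-1/41169) = 689/13723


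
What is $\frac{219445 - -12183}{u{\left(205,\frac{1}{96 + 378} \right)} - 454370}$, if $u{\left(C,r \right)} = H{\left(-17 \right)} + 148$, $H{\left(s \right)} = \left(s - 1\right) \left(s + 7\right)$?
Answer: $- \frac{115814}{227021} \approx -0.51015$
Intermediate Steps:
$H{\left(s \right)} = \left(-1 + s\right) \left(7 + s\right)$
$u{\left(C,r \right)} = 328$ ($u{\left(C,r \right)} = \left(-7 + \left(-17\right)^{2} + 6 \left(-17\right)\right) + 148 = \left(-7 + 289 - 102\right) + 148 = 180 + 148 = 328$)
$\frac{219445 - -12183}{u{\left(205,\frac{1}{96 + 378} \right)} - 454370} = \frac{219445 - -12183}{328 - 454370} = \frac{219445 + \left(12240 - 57\right)}{-454042} = \left(219445 + 12183\right) \left(- \frac{1}{454042}\right) = 231628 \left(- \frac{1}{454042}\right) = - \frac{115814}{227021}$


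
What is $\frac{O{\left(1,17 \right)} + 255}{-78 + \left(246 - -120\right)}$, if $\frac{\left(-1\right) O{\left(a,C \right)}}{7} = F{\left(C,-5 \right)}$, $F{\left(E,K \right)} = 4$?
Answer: $\frac{227}{288} \approx 0.78819$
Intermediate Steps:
$O{\left(a,C \right)} = -28$ ($O{\left(a,C \right)} = \left(-7\right) 4 = -28$)
$\frac{O{\left(1,17 \right)} + 255}{-78 + \left(246 - -120\right)} = \frac{-28 + 255}{-78 + \left(246 - -120\right)} = \frac{227}{-78 + \left(246 + 120\right)} = \frac{227}{-78 + 366} = \frac{227}{288}$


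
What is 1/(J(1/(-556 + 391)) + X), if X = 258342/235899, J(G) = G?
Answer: 4324815/4710059 ≈ 0.91821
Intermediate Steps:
X = 86114/78633 (X = 258342*(1/235899) = 86114/78633 ≈ 1.0951)
1/(J(1/(-556 + 391)) + X) = 1/(1/(-556 + 391) + 86114/78633) = 1/(1/(-165) + 86114/78633) = 1/(-1/165 + 86114/78633) = 1/(4710059/4324815) = 4324815/4710059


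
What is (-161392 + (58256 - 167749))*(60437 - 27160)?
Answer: -9014240145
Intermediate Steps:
(-161392 + (58256 - 167749))*(60437 - 27160) = (-161392 - 109493)*33277 = -270885*33277 = -9014240145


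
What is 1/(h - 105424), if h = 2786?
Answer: -1/102638 ≈ -9.7430e-6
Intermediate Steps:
1/(h - 105424) = 1/(2786 - 105424) = 1/(-102638) = -1/102638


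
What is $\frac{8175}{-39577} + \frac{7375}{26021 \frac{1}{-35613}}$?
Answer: $- \frac{10394948516550}{1029833117} \approx -10094.0$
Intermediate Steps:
$\frac{8175}{-39577} + \frac{7375}{26021 \frac{1}{-35613}} = 8175 \left(- \frac{1}{39577}\right) + \frac{7375}{26021 \left(- \frac{1}{35613}\right)} = - \frac{8175}{39577} + \frac{7375}{- \frac{26021}{35613}} = - \frac{8175}{39577} + 7375 \left(- \frac{35613}{26021}\right) = - \frac{8175}{39577} - \frac{262645875}{26021} = - \frac{10394948516550}{1029833117}$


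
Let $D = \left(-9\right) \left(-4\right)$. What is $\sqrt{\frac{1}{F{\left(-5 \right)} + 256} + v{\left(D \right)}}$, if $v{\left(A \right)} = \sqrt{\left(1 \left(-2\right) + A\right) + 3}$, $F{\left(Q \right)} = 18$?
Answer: $\frac{\sqrt{274 + 75076 \sqrt{37}}}{274} \approx 2.4671$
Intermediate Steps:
$D = 36$
$v{\left(A \right)} = \sqrt{1 + A}$ ($v{\left(A \right)} = \sqrt{\left(-2 + A\right) + 3} = \sqrt{1 + A}$)
$\sqrt{\frac{1}{F{\left(-5 \right)} + 256} + v{\left(D \right)}} = \sqrt{\frac{1}{18 + 256} + \sqrt{1 + 36}} = \sqrt{\frac{1}{274} + \sqrt{37}}$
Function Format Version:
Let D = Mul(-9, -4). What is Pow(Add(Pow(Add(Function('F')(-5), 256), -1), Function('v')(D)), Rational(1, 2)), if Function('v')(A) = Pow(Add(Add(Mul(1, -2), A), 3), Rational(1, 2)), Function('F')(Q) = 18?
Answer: Mul(Rational(1, 274), Pow(Add(274, Mul(75076, Pow(37, Rational(1, 2)))), Rational(1, 2))) ≈ 2.4671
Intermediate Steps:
D = 36
Function('v')(A) = Pow(Add(1, A), Rational(1, 2)) (Function('v')(A) = Pow(Add(Add(-2, A), 3), Rational(1, 2)) = Pow(Add(1, A), Rational(1, 2)))
Pow(Add(Pow(Add(Function('F')(-5), 256), -1), Function('v')(D)), Rational(1, 2)) = Pow(Add(Pow(Add(18, 256), -1), Pow(Add(1, 36), Rational(1, 2))), Rational(1, 2)) = Pow(Add(Pow(274, -1), Pow(37, Rational(1, 2))), Rational(1, 2)) = Pow(Add(Rational(1, 274), Pow(37, Rational(1, 2))), Rational(1, 2))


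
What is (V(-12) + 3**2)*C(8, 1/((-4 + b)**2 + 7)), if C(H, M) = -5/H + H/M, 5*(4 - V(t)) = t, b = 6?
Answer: 53823/40 ≈ 1345.6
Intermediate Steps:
V(t) = 4 - t/5
(V(-12) + 3**2)*C(8, 1/((-4 + b)**2 + 7)) = ((4 - 1/5*(-12)) + 3**2)*(-5/8 + 8/(1/((-4 + 6)**2 + 7))) = ((4 + 12/5) + 9)*(-5*1/8 + 8/(1/(2**2 + 7))) = (32/5 + 9)*(-5/8 + 8/(1/(4 + 7))) = 77*(-5/8 + 8/(1/11))/5 = 77*(-5/8 + 8*11)/5 = 77*(-5/8 + 88)/5 = (77/5)*(699/8) = 53823/40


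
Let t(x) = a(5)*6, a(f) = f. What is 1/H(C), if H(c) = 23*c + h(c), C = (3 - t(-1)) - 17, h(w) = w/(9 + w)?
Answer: -35/35376 ≈ -0.00098937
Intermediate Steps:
t(x) = 30 (t(x) = 5*6 = 30)
h(w) = w/(9 + w)
C = -44 (C = (3 - 1*30) - 17 = (3 - 30) - 17 = -27 - 17 = -44)
H(c) = 23*c + c/(9 + c)
1/H(C) = 1/(-44*(208 + 23*(-44))/(9 - 44)) = 1/(-44*(208 - 1012)/(-35)) = 1/(-44*(-1/35)*(-804)) = 1/(-35376/35) = -35/35376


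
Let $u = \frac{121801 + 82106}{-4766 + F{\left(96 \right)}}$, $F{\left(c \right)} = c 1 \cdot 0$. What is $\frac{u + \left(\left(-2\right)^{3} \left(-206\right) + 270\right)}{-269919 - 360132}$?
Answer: $- \frac{8937281}{3002823066} \approx -0.0029763$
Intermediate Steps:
$F{\left(c \right)} = 0$ ($F{\left(c \right)} = c 0 = 0$)
$u = - \frac{203907}{4766}$ ($u = \frac{121801 + 82106}{-4766 + 0} = \frac{203907}{-4766} = 203907 \left(- \frac{1}{4766}\right) = - \frac{203907}{4766} \approx -42.784$)
$\frac{u + \left(\left(-2\right)^{3} \left(-206\right) + 270\right)}{-269919 - 360132} = \frac{- \frac{203907}{4766} + \left(\left(-2\right)^{3} \left(-206\right) + 270\right)}{-269919 - 360132} = \frac{- \frac{203907}{4766} + \left(\left(-8\right) \left(-206\right) + 270\right)}{-630051} = \left(- \frac{203907}{4766} + \left(1648 + 270\right)\right) \left(- \frac{1}{630051}\right) = \left(- \frac{203907}{4766} + 1918\right) \left(- \frac{1}{630051}\right) = \frac{8937281}{4766} \left(- \frac{1}{630051}\right) = - \frac{8937281}{3002823066}$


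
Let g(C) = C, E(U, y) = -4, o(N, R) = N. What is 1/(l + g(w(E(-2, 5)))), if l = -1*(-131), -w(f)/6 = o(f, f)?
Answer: 1/155 ≈ 0.0064516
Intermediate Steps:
w(f) = -6*f
l = 131
1/(l + g(w(E(-2, 5)))) = 1/(131 - 6*(-4)) = 1/(131 + 24) = 1/155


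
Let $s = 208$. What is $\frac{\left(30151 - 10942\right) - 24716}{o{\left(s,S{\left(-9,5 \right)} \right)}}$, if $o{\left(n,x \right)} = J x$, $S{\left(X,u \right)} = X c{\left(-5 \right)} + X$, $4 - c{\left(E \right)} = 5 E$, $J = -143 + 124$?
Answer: $- \frac{5507}{5130} \approx -1.0735$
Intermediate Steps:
$J = -19$
$c{\left(E \right)} = 4 - 5 E$
$S{\left(X,u \right)} = 30 X$ ($S{\left(X,u \right)} = X \left(4 - -25\right) + X = X \left(4 + 25\right) + X = X 29 + X = 29 X + X = 30 X$)
$o{\left(n,x \right)} = - 19 x$
$\frac{\left(30151 - 10942\right) - 24716}{o{\left(s,S{\left(-9,5 \right)} \right)}} = \frac{\left(30151 - 10942\right) - 24716}{\left(-19\right) 30 \left(-9\right)} = \frac{19209 - 24716}{\left(-19\right) \left(-270\right)} = - \frac{5507}{5130}$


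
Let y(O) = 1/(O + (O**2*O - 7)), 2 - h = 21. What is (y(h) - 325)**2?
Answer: 5006970115876/47403225 ≈ 1.0563e+5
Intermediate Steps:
h = -19 (h = 2 - 1*21 = 2 - 21 = -19)
y(O) = 1/(-7 + O + O**3) (y(O) = 1/(O + (O**3 - 7)) = 1/(O + (-7 + O**3)) = 1/(-7 + O + O**3))
(y(h) - 325)**2 = (1/(-7 - 19 + (-19)**3) - 325)**2 = (1/(-7 - 19 - 6859) - 325)**2 = (1/(-6885) - 325)**2 = (-1/6885 - 325)**2 = (-2237626/6885)**2 = 5006970115876/47403225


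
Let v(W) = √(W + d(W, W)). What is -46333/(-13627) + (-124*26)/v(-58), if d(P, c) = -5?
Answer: 46333/13627 + 3224*I*√7/21 ≈ 3.4001 + 406.19*I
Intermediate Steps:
v(W) = √(-5 + W) (v(W) = √(W - 5) = √(-5 + W))
-46333/(-13627) + (-124*26)/v(-58) = -46333/(-13627) + (-124*26)/(√(-5 - 58)) = -46333*(-1/13627) - 3224*(-I*√7/21) = 46333/13627 - 3224*(-I*√7/21) = 46333/13627 - (-3224)*I*√7/21 = 46333/13627 + 3224*I*√7/21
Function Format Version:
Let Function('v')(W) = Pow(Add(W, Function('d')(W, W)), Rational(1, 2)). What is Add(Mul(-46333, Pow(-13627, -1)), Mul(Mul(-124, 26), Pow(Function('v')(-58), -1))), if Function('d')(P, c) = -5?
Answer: Add(Rational(46333, 13627), Mul(Rational(3224, 21), I, Pow(7, Rational(1, 2)))) ≈ Add(3.4001, Mul(406.19, I))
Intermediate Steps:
Function('v')(W) = Pow(Add(-5, W), Rational(1, 2)) (Function('v')(W) = Pow(Add(W, -5), Rational(1, 2)) = Pow(Add(-5, W), Rational(1, 2)))
Add(Mul(-46333, Pow(-13627, -1)), Mul(Mul(-124, 26), Pow(Function('v')(-58), -1))) = Add(Mul(-46333, Pow(-13627, -1)), Mul(Mul(-124, 26), Pow(Pow(Add(-5, -58), Rational(1, 2)), -1))) = Add(Mul(-46333, Rational(-1, 13627)), Mul(-3224, Pow(Pow(-63, Rational(1, 2)), -1))) = Add(Rational(46333, 13627), Mul(-3224, Pow(Mul(3, I, Pow(7, Rational(1, 2))), -1))) = Add(Rational(46333, 13627), Mul(-3224, Mul(Rational(-1, 21), I, Pow(7, Rational(1, 2))))) = Add(Rational(46333, 13627), Mul(Rational(3224, 21), I, Pow(7, Rational(1, 2))))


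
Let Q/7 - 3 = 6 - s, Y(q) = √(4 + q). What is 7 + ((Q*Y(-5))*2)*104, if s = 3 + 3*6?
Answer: 7 - 17472*I ≈ 7.0 - 17472.0*I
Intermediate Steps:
s = 21 (s = 3 + 18 = 21)
Q = -84 (Q = 21 + 7*(6 - 1*21) = 21 + 7*(6 - 21) = 21 + 7*(-15) = 21 - 105 = -84)
7 + ((Q*Y(-5))*2)*104 = 7 + (-84*√(4 - 5)*2)*104 = 7 + (-84*I*2)*104 = 7 - 168*I*104 = 7 - 17472*I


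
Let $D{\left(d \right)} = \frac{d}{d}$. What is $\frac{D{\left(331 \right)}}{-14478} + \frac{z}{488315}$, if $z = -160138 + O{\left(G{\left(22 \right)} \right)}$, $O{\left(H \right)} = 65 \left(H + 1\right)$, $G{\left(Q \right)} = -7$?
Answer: $- \frac{18304037}{55667910} \approx -0.32881$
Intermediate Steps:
$O{\left(H \right)} = 65 + 65 H$ ($O{\left(H \right)} = 65 \left(1 + H\right) = 65 + 65 H$)
$D{\left(d \right)} = 1$
$z = -160528$ ($z = -160138 + \left(65 + 65 \left(-7\right)\right) = -160138 + \left(65 - 455\right) = -160138 - 390 = -160528$)
$\frac{D{\left(331 \right)}}{-14478} + \frac{z}{488315} = 1 \frac{1}{-14478} - \frac{160528}{488315} = 1 \left(- \frac{1}{14478}\right) - \frac{1264}{3845} = - \frac{1}{14478} - \frac{1264}{3845} = - \frac{18304037}{55667910}$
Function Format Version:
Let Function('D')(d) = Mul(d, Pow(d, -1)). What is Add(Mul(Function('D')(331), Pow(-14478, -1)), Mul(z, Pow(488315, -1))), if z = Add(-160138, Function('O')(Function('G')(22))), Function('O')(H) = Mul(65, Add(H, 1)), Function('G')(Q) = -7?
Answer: Rational(-18304037, 55667910) ≈ -0.32881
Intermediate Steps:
Function('O')(H) = Add(65, Mul(65, H)) (Function('O')(H) = Mul(65, Add(1, H)) = Add(65, Mul(65, H)))
Function('D')(d) = 1
z = -160528 (z = Add(-160138, Add(65, Mul(65, -7))) = Add(-160138, Add(65, -455)) = Add(-160138, -390) = -160528)
Add(Mul(Function('D')(331), Pow(-14478, -1)), Mul(z, Pow(488315, -1))) = Add(Mul(1, Pow(-14478, -1)), Mul(-160528, Pow(488315, -1))) = Add(Mul(1, Rational(-1, 14478)), Mul(-160528, Rational(1, 488315))) = Add(Rational(-1, 14478), Rational(-1264, 3845)) = Rational(-18304037, 55667910)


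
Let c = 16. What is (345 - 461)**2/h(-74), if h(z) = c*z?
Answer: -841/74 ≈ -11.365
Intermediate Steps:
h(z) = 16*z
(345 - 461)**2/h(-74) = (345 - 461)**2/((16*(-74))) = (-116)**2/(-1184) = 13456*(-1/1184) = -841/74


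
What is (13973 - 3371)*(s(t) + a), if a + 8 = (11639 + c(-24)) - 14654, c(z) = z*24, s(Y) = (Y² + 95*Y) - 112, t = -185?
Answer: 137179278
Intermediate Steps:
s(Y) = -112 + Y² + 95*Y
c(z) = 24*z
a = -3599 (a = -8 + ((11639 + 24*(-24)) - 14654) = -8 + ((11639 - 576) - 14654) = -8 + (11063 - 14654) = -8 - 3591 = -3599)
(13973 - 3371)*(s(t) + a) = (13973 - 3371)*((-112 + (-185)² + 95*(-185)) - 3599) = 10602*((-112 + 34225 - 17575) - 3599) = 10602*(16538 - 3599) = 10602*12939 = 137179278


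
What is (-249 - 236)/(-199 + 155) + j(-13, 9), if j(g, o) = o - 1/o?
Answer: 7885/396 ≈ 19.912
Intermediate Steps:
j(g, o) = o - 1/o
(-249 - 236)/(-199 + 155) + j(-13, 9) = (-249 - 236)/(-199 + 155) + (9 - 1/9) = -485/(-44) + (9 - 1*⅑) = -485*(-1/44) + (9 - ⅑) = 485/44 + 80/9 = 7885/396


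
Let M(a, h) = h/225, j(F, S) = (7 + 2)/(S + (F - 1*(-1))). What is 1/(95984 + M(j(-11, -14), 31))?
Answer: 225/21596431 ≈ 1.0418e-5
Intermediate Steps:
j(F, S) = 9/(1 + F + S) (j(F, S) = 9/(S + (F + 1)) = 9/(S + (1 + F)) = 9/(1 + F + S))
M(a, h) = h/225 (M(a, h) = h*(1/225) = h/225)
1/(95984 + M(j(-11, -14), 31)) = 1/(95984 + (1/225)*31) = 1/(95984 + 31/225) = 1/(21596431/225) = 225/21596431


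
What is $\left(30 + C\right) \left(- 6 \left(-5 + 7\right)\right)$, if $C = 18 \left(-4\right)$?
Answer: $504$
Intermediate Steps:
$C = -72$
$\left(30 + C\right) \left(- 6 \left(-5 + 7\right)\right) = \left(30 - 72\right) \left(- 6 \left(-5 + 7\right)\right) = - 42 \left(\left(-6\right) 2\right) = \left(-42\right) \left(-12\right) = 504$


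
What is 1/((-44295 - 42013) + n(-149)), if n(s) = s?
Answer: -1/86457 ≈ -1.1566e-5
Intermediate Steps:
1/((-44295 - 42013) + n(-149)) = 1/((-44295 - 42013) - 149) = 1/(-86308 - 149) = 1/(-86457) = -1/86457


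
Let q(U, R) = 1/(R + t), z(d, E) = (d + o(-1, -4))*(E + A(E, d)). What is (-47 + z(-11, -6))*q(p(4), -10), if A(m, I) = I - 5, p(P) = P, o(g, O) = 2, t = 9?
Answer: -151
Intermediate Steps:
A(m, I) = -5 + I
z(d, E) = (2 + d)*(-5 + E + d) (z(d, E) = (d + 2)*(E + (-5 + d)) = (2 + d)*(-5 + E + d))
q(U, R) = 1/(9 + R) (q(U, R) = 1/(R + 9) = 1/(9 + R))
(-47 + z(-11, -6))*q(p(4), -10) = (-47 + (-10 + (-11)**2 - 3*(-11) + 2*(-6) - 6*(-11)))/(9 - 10) = (-47 + (-10 + 121 + 33 - 12 + 66))/(-1) = (-47 + 198)*(-1) = 151*(-1) = -151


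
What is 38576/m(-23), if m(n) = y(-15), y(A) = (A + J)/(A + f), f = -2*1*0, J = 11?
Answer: 144660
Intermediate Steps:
f = 0 (f = -2*0 = 0)
y(A) = (11 + A)/A (y(A) = (A + 11)/(A + 0) = (11 + A)/A)
m(n) = 4/15 (m(n) = (11 - 15)/(-15) = -1/15*(-4) = 4/15)
38576/m(-23) = 38576/(4/15) = 38576*(15/4) = 144660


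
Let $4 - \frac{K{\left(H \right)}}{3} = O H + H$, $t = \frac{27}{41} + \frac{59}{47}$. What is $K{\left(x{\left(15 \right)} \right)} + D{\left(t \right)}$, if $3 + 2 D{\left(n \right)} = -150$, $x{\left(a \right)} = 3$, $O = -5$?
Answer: $- \frac{57}{2} \approx -28.5$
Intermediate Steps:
$t = \frac{3688}{1927}$ ($t = 27 \cdot \frac{1}{41} + 59 \cdot \frac{1}{47} = \frac{27}{41} + \frac{59}{47} = \frac{3688}{1927} \approx 1.9139$)
$D{\left(n \right)} = - \frac{153}{2}$ ($D{\left(n \right)} = - \frac{3}{2} + \frac{1}{2} \left(-150\right) = - \frac{3}{2} - 75 = - \frac{153}{2}$)
$K{\left(H \right)} = 12 + 12 H$ ($K{\left(H \right)} = 12 - 3 \left(- 5 H + H\right) = 12 - 3 \left(- 4 H\right) = 12 + 12 H$)
$K{\left(x{\left(15 \right)} \right)} + D{\left(t \right)} = \left(12 + 12 \cdot 3\right) - \frac{153}{2} = \left(12 + 36\right) - \frac{153}{2} = 48 - \frac{153}{2} = - \frac{57}{2}$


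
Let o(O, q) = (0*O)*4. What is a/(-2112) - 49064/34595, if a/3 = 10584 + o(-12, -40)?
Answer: -4553347/276760 ≈ -16.452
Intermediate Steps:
o(O, q) = 0 (o(O, q) = 0*4 = 0)
a = 31752 (a = 3*(10584 + 0) = 3*10584 = 31752)
a/(-2112) - 49064/34595 = 31752/(-2112) - 49064/34595 = 31752*(-1/2112) - 49064*1/34595 = -1323/88 - 49064/34595 = -4553347/276760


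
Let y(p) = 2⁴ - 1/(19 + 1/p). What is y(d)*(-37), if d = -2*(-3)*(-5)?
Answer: -335738/569 ≈ -590.05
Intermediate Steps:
d = -30 (d = 6*(-5) = -30)
y(p) = 16 - 1/(19 + 1/p)
y(d)*(-37) = ((16 + 303*(-30))/(1 + 19*(-30)))*(-37) = ((16 - 9090)/(1 - 570))*(-37) = (-9074/(-569))*(-37) = -1/569*(-9074)*(-37) = (9074/569)*(-37) = -335738/569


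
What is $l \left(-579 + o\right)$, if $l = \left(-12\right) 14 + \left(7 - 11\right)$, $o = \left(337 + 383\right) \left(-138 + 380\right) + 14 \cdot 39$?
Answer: $-29963604$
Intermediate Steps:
$o = 174786$ ($o = 720 \cdot 242 + 546 = 174240 + 546 = 174786$)
$l = -172$ ($l = -168 + \left(7 - 11\right) = -168 - 4 = -172$)
$l \left(-579 + o\right) = - 172 \left(-579 + 174786\right) = \left(-172\right) 174207 = -29963604$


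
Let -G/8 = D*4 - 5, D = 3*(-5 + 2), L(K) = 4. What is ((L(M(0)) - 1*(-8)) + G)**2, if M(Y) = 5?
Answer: 115600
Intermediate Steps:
D = -9 (D = 3*(-3) = -9)
G = 328 (G = -8*(-9*4 - 5) = -8*(-36 - 5) = -8*(-41) = 328)
((L(M(0)) - 1*(-8)) + G)**2 = ((4 - 1*(-8)) + 328)**2 = ((4 + 8) + 328)**2 = (12 + 328)**2 = 340**2 = 115600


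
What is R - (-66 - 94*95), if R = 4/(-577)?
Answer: 5190688/577 ≈ 8996.0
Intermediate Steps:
R = -4/577 (R = 4*(-1/577) = -4/577 ≈ -0.0069324)
R - (-66 - 94*95) = -4/577 - (-66 - 94*95) = -4/577 - (-66 - 8930) = -4/577 - 1*(-8996) = -4/577 + 8996 = 5190688/577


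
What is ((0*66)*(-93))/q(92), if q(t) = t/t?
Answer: 0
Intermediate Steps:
q(t) = 1
((0*66)*(-93))/q(92) = ((0*66)*(-93))/1 = (0*(-93))*1 = 0*1 = 0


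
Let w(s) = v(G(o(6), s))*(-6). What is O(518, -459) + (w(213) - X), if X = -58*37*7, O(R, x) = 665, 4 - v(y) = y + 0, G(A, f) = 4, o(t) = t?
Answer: 15687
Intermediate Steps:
v(y) = 4 - y (v(y) = 4 - (y + 0) = 4 - y)
X = -15022 (X = -2146*7 = -15022)
w(s) = 0 (w(s) = (4 - 1*4)*(-6) = (4 - 4)*(-6) = 0*(-6) = 0)
O(518, -459) + (w(213) - X) = 665 + (0 - 1*(-15022)) = 665 + (0 + 15022) = 665 + 15022 = 15687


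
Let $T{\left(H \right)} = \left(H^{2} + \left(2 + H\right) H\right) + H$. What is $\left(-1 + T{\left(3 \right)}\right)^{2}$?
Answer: $676$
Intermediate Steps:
$T{\left(H \right)} = H + H^{2} + H \left(2 + H\right)$ ($T{\left(H \right)} = \left(H^{2} + H \left(2 + H\right)\right) + H = H + H^{2} + H \left(2 + H\right)$)
$\left(-1 + T{\left(3 \right)}\right)^{2} = \left(-1 + 3 \left(3 + 2 \cdot 3\right)\right)^{2} = \left(-1 + 3 \left(3 + 6\right)\right)^{2} = \left(-1 + 3 \cdot 9\right)^{2} = \left(-1 + 27\right)^{2} = 26^{2} = 676$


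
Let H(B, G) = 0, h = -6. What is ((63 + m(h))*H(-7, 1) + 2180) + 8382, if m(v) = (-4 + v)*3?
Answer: 10562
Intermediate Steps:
m(v) = -12 + 3*v
((63 + m(h))*H(-7, 1) + 2180) + 8382 = ((63 + (-12 + 3*(-6)))*0 + 2180) + 8382 = ((63 + (-12 - 18))*0 + 2180) + 8382 = ((63 - 30)*0 + 2180) + 8382 = (33*0 + 2180) + 8382 = (0 + 2180) + 8382 = 2180 + 8382 = 10562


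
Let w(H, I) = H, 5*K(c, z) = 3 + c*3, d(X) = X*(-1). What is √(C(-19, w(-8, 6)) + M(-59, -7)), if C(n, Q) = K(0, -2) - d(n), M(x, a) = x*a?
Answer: √9865/5 ≈ 19.865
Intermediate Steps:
d(X) = -X
K(c, z) = ⅗ + 3*c/5 (K(c, z) = (3 + c*3)/5 = (3 + 3*c)/5 = ⅗ + 3*c/5)
M(x, a) = a*x
C(n, Q) = ⅗ + n (C(n, Q) = (⅗ + (⅗)*0) - (-1)*n = (⅗ + 0) + n = ⅗ + n)
√(C(-19, w(-8, 6)) + M(-59, -7)) = √((⅗ - 19) - 7*(-59)) = √(-92/5 + 413) = √(1973/5) = √9865/5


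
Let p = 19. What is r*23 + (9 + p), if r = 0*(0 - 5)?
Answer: 28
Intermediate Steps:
r = 0 (r = 0*(-5) = 0)
r*23 + (9 + p) = 0*23 + (9 + 19) = 0 + 28 = 28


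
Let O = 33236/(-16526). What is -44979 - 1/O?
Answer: -747452759/16618 ≈ -44979.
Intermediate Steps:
O = -16618/8263 (O = 33236*(-1/16526) = -16618/8263 ≈ -2.0111)
-44979 - 1/O = -44979 - 1/(-16618/8263) = -44979 - 1*(-8263/16618) = -44979 + 8263/16618 = -747452759/16618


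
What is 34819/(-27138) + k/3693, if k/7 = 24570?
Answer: 1512959351/33406878 ≈ 45.289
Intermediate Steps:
k = 171990 (k = 7*24570 = 171990)
34819/(-27138) + k/3693 = 34819/(-27138) + 171990/3693 = 34819*(-1/27138) + 171990*(1/3693) = -34819/27138 + 57330/1231 = 1512959351/33406878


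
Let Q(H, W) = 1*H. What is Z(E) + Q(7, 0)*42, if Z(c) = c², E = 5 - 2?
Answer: 303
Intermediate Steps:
E = 3
Q(H, W) = H
Z(E) + Q(7, 0)*42 = 3² + 7*42 = 9 + 294 = 303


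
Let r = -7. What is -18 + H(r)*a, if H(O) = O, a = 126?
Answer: -900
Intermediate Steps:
-18 + H(r)*a = -18 - 7*126 = -18 - 882 = -900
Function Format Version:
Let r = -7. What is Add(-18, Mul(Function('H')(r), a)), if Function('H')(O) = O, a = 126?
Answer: -900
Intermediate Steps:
Add(-18, Mul(Function('H')(r), a)) = Add(-18, Mul(-7, 126)) = Add(-18, -882) = -900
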